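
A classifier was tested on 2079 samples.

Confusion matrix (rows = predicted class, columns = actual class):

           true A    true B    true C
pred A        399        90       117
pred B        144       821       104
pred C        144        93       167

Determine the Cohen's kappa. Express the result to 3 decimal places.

Observed agreement pₒ = trace/N = 1387/2079 = 0.6671
Expected agreement pₑ = Σ (rowᵢ·colᵢ)/N² = (687·606 + 1004·1069 + 388·404)/2079² = 0.3809
κ = (pₒ − pₑ)/(1 − pₑ) = (0.6671 − 0.3809)/(1 − 0.3809) = 0.462

0.462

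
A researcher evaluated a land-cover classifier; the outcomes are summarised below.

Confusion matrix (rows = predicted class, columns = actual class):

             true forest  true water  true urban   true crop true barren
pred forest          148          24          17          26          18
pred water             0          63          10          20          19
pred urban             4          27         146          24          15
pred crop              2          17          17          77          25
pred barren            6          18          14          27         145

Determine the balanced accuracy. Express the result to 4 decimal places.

0.6318

Balanced accuracy = mean of per-class recall.
  forest: recall = 148/160 = 0.92500
  water: recall = 63/149 = 0.42282
  urban: recall = 146/204 = 0.71569
  crop: recall = 77/174 = 0.44253
  barren: recall = 145/222 = 0.65315
Mean = (0.92500 + 0.42282 + 0.71569 + 0.44253 + 0.65315) / 5 = 0.6318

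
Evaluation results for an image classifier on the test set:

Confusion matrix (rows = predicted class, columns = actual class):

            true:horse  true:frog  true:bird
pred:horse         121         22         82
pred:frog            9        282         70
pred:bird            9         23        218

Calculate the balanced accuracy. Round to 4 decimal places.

Balanced accuracy = mean of per-class recall.
  horse: recall = 121/139 = 0.87050
  frog: recall = 282/327 = 0.86239
  bird: recall = 218/370 = 0.58919
Mean = (0.87050 + 0.86239 + 0.58919) / 3 = 0.7740

0.7740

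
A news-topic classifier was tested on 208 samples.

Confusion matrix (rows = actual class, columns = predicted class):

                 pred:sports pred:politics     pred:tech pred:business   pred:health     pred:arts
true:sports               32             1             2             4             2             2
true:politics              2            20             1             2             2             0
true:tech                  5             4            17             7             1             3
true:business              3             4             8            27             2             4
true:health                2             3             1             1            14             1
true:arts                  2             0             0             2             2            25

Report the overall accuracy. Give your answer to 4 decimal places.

0.6490

Accuracy = trace / total = (32+20+17+27+14+25=135) / 208 = 135/208 = 0.6490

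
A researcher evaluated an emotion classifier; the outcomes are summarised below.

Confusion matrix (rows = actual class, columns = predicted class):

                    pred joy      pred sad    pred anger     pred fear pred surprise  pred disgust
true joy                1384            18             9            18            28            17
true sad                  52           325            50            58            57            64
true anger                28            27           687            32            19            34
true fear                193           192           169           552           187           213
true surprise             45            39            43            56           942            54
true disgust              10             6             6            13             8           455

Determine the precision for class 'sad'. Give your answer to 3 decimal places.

0.535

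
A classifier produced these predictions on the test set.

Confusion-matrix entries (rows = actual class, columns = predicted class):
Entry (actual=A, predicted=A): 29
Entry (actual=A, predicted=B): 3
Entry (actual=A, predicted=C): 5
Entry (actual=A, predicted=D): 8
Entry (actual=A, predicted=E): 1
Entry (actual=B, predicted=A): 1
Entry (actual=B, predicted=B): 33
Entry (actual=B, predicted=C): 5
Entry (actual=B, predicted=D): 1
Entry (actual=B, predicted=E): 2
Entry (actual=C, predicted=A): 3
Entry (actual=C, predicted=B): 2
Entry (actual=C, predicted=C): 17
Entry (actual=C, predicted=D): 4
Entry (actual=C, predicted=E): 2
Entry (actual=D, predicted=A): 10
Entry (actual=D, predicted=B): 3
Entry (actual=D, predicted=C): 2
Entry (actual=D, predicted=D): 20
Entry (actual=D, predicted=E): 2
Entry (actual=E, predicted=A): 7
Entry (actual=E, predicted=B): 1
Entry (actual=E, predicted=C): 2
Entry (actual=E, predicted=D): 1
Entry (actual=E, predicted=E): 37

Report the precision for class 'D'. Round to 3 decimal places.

Take TP from the diagonal, FP from the rest of the 'D' prediction marginal, FN from the rest of the 'D' actual marginal.
precision = TP/(TP+FP).
D: TP=20, FP=8+1+4+1=14 → 20/34 = 0.5882

0.588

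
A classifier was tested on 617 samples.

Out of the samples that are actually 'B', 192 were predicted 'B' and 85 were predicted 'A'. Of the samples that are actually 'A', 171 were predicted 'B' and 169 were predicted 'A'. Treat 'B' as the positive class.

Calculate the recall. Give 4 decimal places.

0.6931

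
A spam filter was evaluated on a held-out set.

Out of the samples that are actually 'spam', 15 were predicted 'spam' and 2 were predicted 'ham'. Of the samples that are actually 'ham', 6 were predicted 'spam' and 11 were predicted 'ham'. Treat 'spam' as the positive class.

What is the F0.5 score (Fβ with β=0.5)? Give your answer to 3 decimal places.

0.743

Fβ = (1+β²)·TP / ((1+β²)·TP + β²·FN + FP), with β²=1/4
= 1.25·15 / (1.25·15 + 0.25·2 + 6) = 0.743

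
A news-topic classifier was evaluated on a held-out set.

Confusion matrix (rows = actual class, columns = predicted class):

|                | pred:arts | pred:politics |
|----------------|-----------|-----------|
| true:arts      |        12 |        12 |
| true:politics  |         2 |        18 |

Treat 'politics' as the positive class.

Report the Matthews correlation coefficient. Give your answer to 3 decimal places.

0.428

MCC = (TP·TN − FP·FN) / √((TP+FP)(TP+FN)(TN+FP)(TN+FN))
Numerator = 18·12 − 12·2 = 192
Denominator = √(30·20·24·14) = √201600 = 448.9989
MCC = 192 / 448.9989 = 0.428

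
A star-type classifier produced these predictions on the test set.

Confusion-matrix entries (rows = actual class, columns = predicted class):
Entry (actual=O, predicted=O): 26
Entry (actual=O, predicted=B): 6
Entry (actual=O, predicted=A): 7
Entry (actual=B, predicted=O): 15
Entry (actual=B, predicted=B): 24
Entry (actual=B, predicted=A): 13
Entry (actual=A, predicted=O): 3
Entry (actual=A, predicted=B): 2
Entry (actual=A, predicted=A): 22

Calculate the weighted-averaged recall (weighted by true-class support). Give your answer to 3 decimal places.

0.610

Per-class recall (TP/(TP+FN)):
  O: TP=26, FN=6+7=13 → 26/39 = 0.6667
  B: TP=24, FN=15+13=28 → 24/52 = 0.4615
  A: TP=22, FN=3+2=5 → 22/27 = 0.8148
Weighted-recall = Σ (supportᵢ/N)·recallᵢ with N=118: (39/118)·0.6667 + (52/118)·0.4615 + (27/118)·0.8148 = 0.610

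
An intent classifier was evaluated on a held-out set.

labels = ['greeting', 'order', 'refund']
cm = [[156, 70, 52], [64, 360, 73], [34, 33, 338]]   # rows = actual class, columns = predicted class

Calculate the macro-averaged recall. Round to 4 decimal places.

Per-class recall (TP/(TP+FN)):
  greeting: TP=156, FN=70+52=122 → 156/278 = 0.56115
  order: TP=360, FN=64+73=137 → 360/497 = 0.72435
  refund: TP=338, FN=34+33=67 → 338/405 = 0.83457
Macro-recall = mean = (0.56115 + 0.72435 + 0.83457) / 3 = 0.7067

0.7067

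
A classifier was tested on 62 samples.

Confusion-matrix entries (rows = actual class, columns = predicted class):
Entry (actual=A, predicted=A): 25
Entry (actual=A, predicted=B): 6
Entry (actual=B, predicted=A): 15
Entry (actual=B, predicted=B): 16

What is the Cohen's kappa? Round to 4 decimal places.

0.3226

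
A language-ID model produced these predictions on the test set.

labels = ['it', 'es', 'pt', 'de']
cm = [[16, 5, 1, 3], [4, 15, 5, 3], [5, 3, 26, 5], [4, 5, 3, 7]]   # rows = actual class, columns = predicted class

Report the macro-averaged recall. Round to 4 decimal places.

Per-class recall (TP/(TP+FN)):
  it: TP=16, FN=5+1+3=9 → 16/25 = 0.64000
  es: TP=15, FN=4+5+3=12 → 15/27 = 0.55556
  pt: TP=26, FN=5+3+5=13 → 26/39 = 0.66667
  de: TP=7, FN=4+5+3=12 → 7/19 = 0.36842
Macro-recall = mean = (0.64000 + 0.55556 + 0.66667 + 0.36842) / 4 = 0.5577

0.5577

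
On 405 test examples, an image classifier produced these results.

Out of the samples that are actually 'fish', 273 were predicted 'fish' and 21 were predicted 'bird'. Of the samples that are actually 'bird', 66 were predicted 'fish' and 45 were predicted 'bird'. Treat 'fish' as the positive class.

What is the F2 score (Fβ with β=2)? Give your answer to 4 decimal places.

Fβ = (1+β²)·TP / ((1+β²)·TP + β²·FN + FP), with β²=4
= 5·273 / (5·273 + 4·21 + 66) = 0.9010

0.9010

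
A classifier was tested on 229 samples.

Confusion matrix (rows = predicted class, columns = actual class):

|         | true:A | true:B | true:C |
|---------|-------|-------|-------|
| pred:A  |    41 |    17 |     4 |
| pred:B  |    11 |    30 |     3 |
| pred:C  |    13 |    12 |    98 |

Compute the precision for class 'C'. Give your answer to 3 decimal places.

0.797

Take TP from the diagonal, FP from the rest of the 'C' prediction marginal, FN from the rest of the 'C' actual marginal.
precision = TP/(TP+FP).
C: TP=98, FP=13+12=25 → 98/123 = 0.7967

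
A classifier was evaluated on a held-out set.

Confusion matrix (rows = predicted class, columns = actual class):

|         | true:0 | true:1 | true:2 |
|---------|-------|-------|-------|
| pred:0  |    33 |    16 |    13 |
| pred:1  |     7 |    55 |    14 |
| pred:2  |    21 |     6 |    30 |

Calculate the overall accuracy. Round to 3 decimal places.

0.605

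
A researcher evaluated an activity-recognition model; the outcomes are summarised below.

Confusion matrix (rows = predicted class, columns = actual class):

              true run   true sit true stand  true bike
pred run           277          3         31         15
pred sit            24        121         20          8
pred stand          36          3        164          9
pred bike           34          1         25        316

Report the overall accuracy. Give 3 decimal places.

0.808

Accuracy = trace / total = (277+121+164+316=878) / 1087 = 878/1087 = 0.808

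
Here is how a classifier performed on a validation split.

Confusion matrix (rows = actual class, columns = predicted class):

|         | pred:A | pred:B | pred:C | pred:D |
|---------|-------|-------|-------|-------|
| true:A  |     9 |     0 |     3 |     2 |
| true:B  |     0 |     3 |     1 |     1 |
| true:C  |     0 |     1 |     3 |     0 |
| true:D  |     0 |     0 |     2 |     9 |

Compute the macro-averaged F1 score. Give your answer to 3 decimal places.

Per-class F1 score (2·TP/(2·TP+FP+FN)):
  A: TP=9, FP=0+0+0=0, FN=0+3+2=5 → 18/23 = 0.7826
  B: TP=3, FP=0+1+0=1, FN=0+1+1=2 → 6/9 = 0.6667
  C: TP=3, FP=3+1+2=6, FN=0+1+0=1 → 6/13 = 0.4615
  D: TP=9, FP=2+1+0=3, FN=0+0+2=2 → 18/23 = 0.7826
Macro-F1 score = mean = (0.7826 + 0.6667 + 0.4615 + 0.7826) / 4 = 0.673

0.673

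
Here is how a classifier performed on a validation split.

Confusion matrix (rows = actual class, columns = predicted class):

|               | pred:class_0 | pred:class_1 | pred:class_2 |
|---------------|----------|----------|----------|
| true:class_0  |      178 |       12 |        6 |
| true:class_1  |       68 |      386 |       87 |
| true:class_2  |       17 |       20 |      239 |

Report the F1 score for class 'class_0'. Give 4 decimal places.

0.7756

Treat 'class_0' as positive and all other classes as negative.
F1 score = 2·TP/(2·TP+FP+FN).
class_0: TP=178, FP=68+17=85, FN=12+6=18 → 356/459 = 0.77560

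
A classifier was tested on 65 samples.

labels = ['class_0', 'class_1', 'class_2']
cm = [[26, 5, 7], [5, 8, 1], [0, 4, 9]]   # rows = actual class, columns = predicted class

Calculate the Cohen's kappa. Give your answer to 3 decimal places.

0.447

Observed agreement pₒ = trace/N = 43/65 = 0.6615
Expected agreement pₑ = Σ (rowᵢ·colᵢ)/N² = (38·31 + 14·17 + 13·17)/65² = 0.3875
κ = (pₒ − pₑ)/(1 − pₑ) = (0.6615 − 0.3875)/(1 − 0.3875) = 0.447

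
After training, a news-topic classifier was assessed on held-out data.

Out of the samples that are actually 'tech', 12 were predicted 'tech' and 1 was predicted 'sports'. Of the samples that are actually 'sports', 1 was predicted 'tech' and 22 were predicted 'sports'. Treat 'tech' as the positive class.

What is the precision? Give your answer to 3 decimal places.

0.923

Precision = TP/(TP+FP) = 12/(12+1) = 12/13 = 0.923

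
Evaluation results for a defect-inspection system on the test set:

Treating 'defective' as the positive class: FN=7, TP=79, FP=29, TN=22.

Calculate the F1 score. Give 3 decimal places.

0.814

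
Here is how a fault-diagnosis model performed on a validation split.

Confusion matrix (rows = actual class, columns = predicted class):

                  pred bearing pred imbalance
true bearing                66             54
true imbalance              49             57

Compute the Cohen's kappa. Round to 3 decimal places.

Observed agreement pₒ = trace/N = 123/226 = 0.5442
Expected agreement pₑ = Σ (rowᵢ·colᵢ)/N² = (120·115 + 106·111)/226² = 0.5005
κ = (pₒ − pₑ)/(1 − pₑ) = (0.5442 − 0.5005)/(1 − 0.5005) = 0.087

0.087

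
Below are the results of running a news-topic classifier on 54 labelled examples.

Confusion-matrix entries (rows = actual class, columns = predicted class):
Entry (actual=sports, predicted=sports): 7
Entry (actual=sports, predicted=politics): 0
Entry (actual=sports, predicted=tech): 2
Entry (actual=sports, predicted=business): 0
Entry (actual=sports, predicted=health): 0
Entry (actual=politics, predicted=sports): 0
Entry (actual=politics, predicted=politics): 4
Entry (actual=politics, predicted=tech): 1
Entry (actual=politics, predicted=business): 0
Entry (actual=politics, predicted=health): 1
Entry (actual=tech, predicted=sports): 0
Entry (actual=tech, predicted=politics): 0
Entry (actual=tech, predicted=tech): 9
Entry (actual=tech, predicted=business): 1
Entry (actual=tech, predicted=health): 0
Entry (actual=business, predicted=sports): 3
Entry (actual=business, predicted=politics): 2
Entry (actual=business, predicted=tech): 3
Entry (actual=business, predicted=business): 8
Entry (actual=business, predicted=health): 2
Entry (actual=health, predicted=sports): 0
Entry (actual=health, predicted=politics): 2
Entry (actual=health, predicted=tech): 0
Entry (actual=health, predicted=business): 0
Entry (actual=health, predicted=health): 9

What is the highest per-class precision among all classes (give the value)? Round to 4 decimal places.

Per-class precision (TP/(TP+FP)):
  sports: TP=7, FP=0+0+3+0=3 → 7/10 = 0.70000
  politics: TP=4, FP=0+0+2+2=4 → 4/8 = 0.50000
  tech: TP=9, FP=2+1+3+0=6 → 9/15 = 0.60000
  business: TP=8, FP=0+0+1+0=1 → 8/9 = 0.88889
  health: TP=9, FP=0+1+0+2=3 → 9/12 = 0.75000
Highest is class 'business' with precision = 0.8889.

0.8889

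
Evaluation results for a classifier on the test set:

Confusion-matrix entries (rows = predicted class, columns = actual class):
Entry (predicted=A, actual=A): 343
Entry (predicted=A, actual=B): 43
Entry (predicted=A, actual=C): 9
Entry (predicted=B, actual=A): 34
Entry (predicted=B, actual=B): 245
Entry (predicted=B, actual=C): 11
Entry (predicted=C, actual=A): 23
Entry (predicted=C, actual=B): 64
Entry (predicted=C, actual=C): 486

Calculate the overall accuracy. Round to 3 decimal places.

0.854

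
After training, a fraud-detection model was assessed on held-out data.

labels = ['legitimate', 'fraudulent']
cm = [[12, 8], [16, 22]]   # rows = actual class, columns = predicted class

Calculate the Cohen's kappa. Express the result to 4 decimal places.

0.1635

Observed agreement pₒ = trace/N = 34/58 = 0.58621
Expected agreement pₑ = Σ (rowᵢ·colᵢ)/N² = (20·28 + 38·30)/58² = 0.50535
κ = (pₒ − pₑ)/(1 − pₑ) = (0.58621 − 0.50535)/(1 − 0.50535) = 0.1635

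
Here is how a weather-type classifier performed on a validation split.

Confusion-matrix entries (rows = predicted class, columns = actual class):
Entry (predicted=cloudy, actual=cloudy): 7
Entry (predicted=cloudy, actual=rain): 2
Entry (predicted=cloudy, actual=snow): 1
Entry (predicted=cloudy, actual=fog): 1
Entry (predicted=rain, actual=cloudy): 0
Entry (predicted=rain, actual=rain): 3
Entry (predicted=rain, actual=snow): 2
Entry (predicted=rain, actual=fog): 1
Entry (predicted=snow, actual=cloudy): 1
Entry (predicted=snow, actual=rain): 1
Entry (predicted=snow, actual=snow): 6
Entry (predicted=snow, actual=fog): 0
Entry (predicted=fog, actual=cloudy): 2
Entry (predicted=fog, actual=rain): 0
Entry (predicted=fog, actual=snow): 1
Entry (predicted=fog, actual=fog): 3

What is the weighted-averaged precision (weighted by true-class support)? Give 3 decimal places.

Per-class precision (TP/(TP+FP)):
  cloudy: TP=7, FP=2+1+1=4 → 7/11 = 0.6364
  rain: TP=3, FP=0+2+1=3 → 3/6 = 0.5000
  snow: TP=6, FP=1+1+0=2 → 6/8 = 0.7500
  fog: TP=3, FP=2+0+1=3 → 3/6 = 0.5000
Weighted-precision = Σ (supportᵢ/N)·precisionᵢ with N=31: (10/31)·0.6364 + (6/31)·0.5000 + (10/31)·0.7500 + (5/31)·0.5000 = 0.625

0.625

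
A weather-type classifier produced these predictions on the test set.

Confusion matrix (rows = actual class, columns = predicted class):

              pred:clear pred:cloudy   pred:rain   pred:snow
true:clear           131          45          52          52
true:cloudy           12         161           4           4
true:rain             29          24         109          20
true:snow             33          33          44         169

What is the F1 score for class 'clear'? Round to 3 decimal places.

0.540

Take TP from the diagonal, FP from the rest of the 'clear' prediction marginal, FN from the rest of the 'clear' actual marginal.
F1 score = 2·TP/(2·TP+FP+FN).
clear: TP=131, FP=12+29+33=74, FN=45+52+52=149 → 262/485 = 0.5402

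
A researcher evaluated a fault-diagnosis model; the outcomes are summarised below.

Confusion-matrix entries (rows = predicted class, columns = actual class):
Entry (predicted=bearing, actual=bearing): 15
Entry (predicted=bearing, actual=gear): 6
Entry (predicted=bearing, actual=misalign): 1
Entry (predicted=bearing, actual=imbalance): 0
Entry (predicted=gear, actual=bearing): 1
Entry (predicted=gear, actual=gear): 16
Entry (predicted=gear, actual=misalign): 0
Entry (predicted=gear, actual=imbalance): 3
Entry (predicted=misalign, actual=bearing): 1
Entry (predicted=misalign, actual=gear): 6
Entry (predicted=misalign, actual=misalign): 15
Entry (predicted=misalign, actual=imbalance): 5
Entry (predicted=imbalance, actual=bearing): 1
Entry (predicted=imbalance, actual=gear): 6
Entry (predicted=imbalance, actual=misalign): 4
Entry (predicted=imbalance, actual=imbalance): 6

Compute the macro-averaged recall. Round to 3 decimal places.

0.621

Per-class recall (TP/(TP+FN)):
  bearing: TP=15, FN=1+1+1=3 → 15/18 = 0.8333
  gear: TP=16, FN=6+6+6=18 → 16/34 = 0.4706
  misalign: TP=15, FN=1+0+4=5 → 15/20 = 0.7500
  imbalance: TP=6, FN=0+3+5=8 → 6/14 = 0.4286
Macro-recall = mean = (0.8333 + 0.4706 + 0.7500 + 0.4286) / 4 = 0.621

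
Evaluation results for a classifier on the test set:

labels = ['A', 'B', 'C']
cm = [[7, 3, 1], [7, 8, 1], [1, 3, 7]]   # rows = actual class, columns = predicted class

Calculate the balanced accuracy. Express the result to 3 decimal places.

Balanced accuracy = mean of per-class recall.
  A: recall = 7/11 = 0.6364
  B: recall = 8/16 = 0.5000
  C: recall = 7/11 = 0.6364
Mean = (0.6364 + 0.5000 + 0.6364) / 3 = 0.591

0.591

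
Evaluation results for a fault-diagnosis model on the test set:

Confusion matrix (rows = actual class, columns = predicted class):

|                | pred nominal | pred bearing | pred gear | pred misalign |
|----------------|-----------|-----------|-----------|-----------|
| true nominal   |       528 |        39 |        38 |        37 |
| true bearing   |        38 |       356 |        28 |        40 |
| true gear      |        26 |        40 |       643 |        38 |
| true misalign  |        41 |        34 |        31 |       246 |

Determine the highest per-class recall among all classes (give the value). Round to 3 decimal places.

0.861

Per-class recall (TP/(TP+FN)):
  nominal: TP=528, FN=39+38+37=114 → 528/642 = 0.8224
  bearing: TP=356, FN=38+28+40=106 → 356/462 = 0.7706
  gear: TP=643, FN=26+40+38=104 → 643/747 = 0.8608
  misalign: TP=246, FN=41+34+31=106 → 246/352 = 0.6989
Highest is class 'gear' with recall = 0.861.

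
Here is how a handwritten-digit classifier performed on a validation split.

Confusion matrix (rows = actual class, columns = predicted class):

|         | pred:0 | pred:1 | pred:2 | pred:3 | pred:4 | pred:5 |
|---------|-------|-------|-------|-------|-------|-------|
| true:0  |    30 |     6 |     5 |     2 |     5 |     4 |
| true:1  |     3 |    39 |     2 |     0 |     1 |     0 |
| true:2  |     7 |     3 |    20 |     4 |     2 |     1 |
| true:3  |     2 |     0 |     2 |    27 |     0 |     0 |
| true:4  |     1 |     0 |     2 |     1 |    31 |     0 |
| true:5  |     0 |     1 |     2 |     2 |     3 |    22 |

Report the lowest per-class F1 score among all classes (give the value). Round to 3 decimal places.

Per-class F1 score (2·TP/(2·TP+FP+FN)):
  0: TP=30, FP=3+7+2+1+0=13, FN=6+5+2+5+4=22 → 60/95 = 0.6316
  1: TP=39, FP=6+3+0+0+1=10, FN=3+2+0+1+0=6 → 78/94 = 0.8298
  2: TP=20, FP=5+2+2+2+2=13, FN=7+3+4+2+1=17 → 40/70 = 0.5714
  3: TP=27, FP=2+0+4+1+2=9, FN=2+0+2+0+0=4 → 54/67 = 0.8060
  4: TP=31, FP=5+1+2+0+3=11, FN=1+0+2+1+0=4 → 62/77 = 0.8052
  5: TP=22, FP=4+0+1+0+0=5, FN=0+1+2+2+3=8 → 44/57 = 0.7719
Lowest is class '2' with F1 score = 0.571.

0.571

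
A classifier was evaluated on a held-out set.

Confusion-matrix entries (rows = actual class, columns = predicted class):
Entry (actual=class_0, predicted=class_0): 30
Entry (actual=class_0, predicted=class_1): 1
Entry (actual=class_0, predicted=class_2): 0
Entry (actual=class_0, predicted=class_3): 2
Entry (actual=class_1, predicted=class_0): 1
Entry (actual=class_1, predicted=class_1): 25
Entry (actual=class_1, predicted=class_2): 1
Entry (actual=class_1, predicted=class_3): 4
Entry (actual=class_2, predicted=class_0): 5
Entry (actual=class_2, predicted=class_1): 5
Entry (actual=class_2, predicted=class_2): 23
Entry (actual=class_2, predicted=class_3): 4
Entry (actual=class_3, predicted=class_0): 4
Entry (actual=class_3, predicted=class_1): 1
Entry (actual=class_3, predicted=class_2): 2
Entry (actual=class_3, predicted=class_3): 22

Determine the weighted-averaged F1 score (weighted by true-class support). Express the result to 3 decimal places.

0.767

Per-class F1 score (2·TP/(2·TP+FP+FN)):
  class_0: TP=30, FP=1+5+4=10, FN=1+0+2=3 → 60/73 = 0.8219
  class_1: TP=25, FP=1+5+1=7, FN=1+1+4=6 → 50/63 = 0.7937
  class_2: TP=23, FP=0+1+2=3, FN=5+5+4=14 → 46/63 = 0.7302
  class_3: TP=22, FP=2+4+4=10, FN=4+1+2=7 → 44/61 = 0.7213
Weighted-F1 score = Σ (supportᵢ/N)·F1 scoreᵢ with N=130: (33/130)·0.8219 + (31/130)·0.7937 + (37/130)·0.7302 + (29/130)·0.7213 = 0.767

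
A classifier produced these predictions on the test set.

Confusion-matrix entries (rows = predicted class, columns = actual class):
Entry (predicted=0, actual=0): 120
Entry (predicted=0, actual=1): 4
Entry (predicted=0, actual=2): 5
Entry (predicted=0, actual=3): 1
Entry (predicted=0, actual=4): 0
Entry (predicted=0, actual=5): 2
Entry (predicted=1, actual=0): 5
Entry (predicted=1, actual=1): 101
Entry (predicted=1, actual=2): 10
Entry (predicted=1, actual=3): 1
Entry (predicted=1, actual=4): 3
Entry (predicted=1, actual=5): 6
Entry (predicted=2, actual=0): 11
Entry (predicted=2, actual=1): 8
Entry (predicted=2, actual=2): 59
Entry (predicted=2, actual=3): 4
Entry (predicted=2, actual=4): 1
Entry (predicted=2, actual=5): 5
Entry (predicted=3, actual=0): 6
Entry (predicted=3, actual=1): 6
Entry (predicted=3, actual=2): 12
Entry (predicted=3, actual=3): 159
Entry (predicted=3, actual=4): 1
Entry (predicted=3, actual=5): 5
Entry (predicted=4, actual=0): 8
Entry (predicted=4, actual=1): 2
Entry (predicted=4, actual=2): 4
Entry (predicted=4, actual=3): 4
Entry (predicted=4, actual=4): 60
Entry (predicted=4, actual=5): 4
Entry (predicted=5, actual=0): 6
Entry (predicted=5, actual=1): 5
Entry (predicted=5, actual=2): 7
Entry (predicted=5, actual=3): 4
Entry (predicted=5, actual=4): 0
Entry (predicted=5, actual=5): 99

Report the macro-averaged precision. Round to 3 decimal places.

0.795

Per-class precision (TP/(TP+FP)):
  0: TP=120, FP=4+5+1+0+2=12 → 120/132 = 0.9091
  1: TP=101, FP=5+10+1+3+6=25 → 101/126 = 0.8016
  2: TP=59, FP=11+8+4+1+5=29 → 59/88 = 0.6705
  3: TP=159, FP=6+6+12+1+5=30 → 159/189 = 0.8413
  4: TP=60, FP=8+2+4+4+4=22 → 60/82 = 0.7317
  5: TP=99, FP=6+5+7+4+0=22 → 99/121 = 0.8182
Macro-precision = mean = (0.9091 + 0.8016 + 0.6705 + 0.8413 + 0.7317 + 0.8182) / 6 = 0.795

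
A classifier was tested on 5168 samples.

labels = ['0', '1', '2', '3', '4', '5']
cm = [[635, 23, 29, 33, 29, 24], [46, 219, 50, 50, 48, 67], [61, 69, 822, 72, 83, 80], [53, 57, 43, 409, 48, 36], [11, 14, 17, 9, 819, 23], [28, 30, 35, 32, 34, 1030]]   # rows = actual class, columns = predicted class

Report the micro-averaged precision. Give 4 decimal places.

0.7612

Micro-averaging pools counts across classes: ΣTP=3934, ΣFP=1234, ΣFN=1234.
Micro-precision = TP/(TP+FP) on pooled counts = 0.7612 (equals overall accuracy in single-label multiclass).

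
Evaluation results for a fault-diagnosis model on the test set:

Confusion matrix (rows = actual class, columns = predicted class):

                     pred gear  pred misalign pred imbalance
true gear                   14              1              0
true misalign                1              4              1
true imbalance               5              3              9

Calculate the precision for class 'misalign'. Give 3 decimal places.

0.500

Treat 'misalign' as positive and all other classes as negative.
precision = TP/(TP+FP).
misalign: TP=4, FP=1+3=4 → 4/8 = 0.5000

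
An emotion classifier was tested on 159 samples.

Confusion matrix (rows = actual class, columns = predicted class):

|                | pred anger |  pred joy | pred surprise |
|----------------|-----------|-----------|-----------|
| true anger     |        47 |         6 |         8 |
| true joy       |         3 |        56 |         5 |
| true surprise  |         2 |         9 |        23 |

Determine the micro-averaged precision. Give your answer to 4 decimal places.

Micro-averaging pools counts across classes: ΣTP=126, ΣFP=33, ΣFN=33.
Micro-precision = TP/(TP+FP) on pooled counts = 0.7925 (equals overall accuracy in single-label multiclass).

0.7925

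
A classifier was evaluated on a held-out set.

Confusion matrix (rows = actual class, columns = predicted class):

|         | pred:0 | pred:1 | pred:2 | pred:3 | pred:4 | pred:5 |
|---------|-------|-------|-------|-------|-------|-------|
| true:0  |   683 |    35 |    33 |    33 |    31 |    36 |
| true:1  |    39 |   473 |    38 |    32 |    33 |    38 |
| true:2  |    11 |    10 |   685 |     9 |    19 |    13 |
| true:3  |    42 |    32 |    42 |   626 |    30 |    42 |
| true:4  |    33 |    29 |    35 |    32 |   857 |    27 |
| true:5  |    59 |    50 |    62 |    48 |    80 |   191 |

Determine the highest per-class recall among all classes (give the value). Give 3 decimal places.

0.917

Per-class recall (TP/(TP+FN)):
  0: TP=683, FN=35+33+33+31+36=168 → 683/851 = 0.8026
  1: TP=473, FN=39+38+32+33+38=180 → 473/653 = 0.7243
  2: TP=685, FN=11+10+9+19+13=62 → 685/747 = 0.9170
  3: TP=626, FN=42+32+42+30+42=188 → 626/814 = 0.7690
  4: TP=857, FN=33+29+35+32+27=156 → 857/1013 = 0.8460
  5: TP=191, FN=59+50+62+48+80=299 → 191/490 = 0.3898
Highest is class '2' with recall = 0.917.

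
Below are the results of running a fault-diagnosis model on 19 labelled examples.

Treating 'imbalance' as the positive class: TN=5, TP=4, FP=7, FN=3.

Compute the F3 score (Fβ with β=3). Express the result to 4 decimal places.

0.5405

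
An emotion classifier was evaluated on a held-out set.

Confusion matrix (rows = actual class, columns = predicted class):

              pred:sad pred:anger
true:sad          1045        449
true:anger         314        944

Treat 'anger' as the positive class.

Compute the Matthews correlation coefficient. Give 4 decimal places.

0.4482

MCC = (TP·TN − FP·FN) / √((TP+FP)(TP+FN)(TN+FP)(TN+FN))
Numerator = 944·1045 − 449·314 = 845494
Denominator = √(1393·1258·1494·1359) = √3557966148324 = 1886257.1798
MCC = 845494 / 1886257.1798 = 0.4482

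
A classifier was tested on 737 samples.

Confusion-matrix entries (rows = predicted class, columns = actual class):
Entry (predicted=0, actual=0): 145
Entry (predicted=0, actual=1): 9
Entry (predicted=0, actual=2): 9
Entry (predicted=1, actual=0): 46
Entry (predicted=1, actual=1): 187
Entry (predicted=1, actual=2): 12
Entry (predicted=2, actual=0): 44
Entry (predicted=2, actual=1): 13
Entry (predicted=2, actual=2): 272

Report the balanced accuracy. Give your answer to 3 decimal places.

0.813

Balanced accuracy = mean of per-class recall.
  0: recall = 145/235 = 0.6170
  1: recall = 187/209 = 0.8947
  2: recall = 272/293 = 0.9283
Mean = (0.6170 + 0.8947 + 0.9283) / 3 = 0.813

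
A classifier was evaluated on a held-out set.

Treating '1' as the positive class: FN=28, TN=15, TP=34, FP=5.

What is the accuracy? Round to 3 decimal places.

0.598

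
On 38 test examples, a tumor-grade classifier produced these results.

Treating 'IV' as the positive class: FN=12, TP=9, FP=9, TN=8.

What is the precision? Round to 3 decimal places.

0.500

Precision = TP/(TP+FP) = 9/(9+9) = 9/18 = 0.500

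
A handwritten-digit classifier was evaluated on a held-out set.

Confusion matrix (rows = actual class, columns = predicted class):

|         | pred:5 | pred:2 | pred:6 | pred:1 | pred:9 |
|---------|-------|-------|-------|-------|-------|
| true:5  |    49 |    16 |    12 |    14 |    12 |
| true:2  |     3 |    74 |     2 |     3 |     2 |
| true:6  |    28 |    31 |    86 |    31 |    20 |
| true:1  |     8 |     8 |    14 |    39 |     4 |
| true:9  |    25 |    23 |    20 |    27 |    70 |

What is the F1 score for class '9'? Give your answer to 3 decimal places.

Treat '9' as positive and all other classes as negative.
F1 score = 2·TP/(2·TP+FP+FN).
9: TP=70, FP=12+2+20+4=38, FN=25+23+20+27=95 → 140/273 = 0.5128

0.513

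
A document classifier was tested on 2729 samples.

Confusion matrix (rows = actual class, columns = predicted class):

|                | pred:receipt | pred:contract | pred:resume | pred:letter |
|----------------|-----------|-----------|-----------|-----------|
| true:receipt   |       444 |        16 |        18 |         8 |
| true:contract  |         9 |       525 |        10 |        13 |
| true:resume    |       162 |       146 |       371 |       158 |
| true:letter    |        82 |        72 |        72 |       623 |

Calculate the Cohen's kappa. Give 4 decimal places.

0.6274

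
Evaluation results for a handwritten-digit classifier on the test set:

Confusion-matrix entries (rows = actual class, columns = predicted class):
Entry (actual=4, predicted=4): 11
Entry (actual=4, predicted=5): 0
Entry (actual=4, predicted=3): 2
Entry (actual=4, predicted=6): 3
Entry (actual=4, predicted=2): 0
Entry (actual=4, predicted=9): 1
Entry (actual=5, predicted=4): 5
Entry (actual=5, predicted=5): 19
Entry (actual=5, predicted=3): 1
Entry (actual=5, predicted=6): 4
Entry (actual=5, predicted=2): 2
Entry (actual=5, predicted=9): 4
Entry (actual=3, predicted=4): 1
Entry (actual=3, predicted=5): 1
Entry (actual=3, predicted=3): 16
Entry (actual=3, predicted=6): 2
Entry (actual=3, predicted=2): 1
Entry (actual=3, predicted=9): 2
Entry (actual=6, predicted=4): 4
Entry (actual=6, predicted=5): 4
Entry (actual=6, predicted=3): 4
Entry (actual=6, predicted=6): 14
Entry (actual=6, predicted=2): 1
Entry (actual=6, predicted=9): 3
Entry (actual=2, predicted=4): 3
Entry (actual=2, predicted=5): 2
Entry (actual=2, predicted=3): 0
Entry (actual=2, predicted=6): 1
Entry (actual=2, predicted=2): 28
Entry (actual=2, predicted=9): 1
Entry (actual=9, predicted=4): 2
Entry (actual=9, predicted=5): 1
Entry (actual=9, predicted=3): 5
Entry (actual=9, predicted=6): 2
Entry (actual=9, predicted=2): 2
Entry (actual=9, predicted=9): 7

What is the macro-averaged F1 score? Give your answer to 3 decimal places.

Per-class F1 score (2·TP/(2·TP+FP+FN)):
  4: TP=11, FP=5+1+4+3+2=15, FN=0+2+3+0+1=6 → 22/43 = 0.5116
  5: TP=19, FP=0+1+4+2+1=8, FN=5+1+4+2+4=16 → 38/62 = 0.6129
  3: TP=16, FP=2+1+4+0+5=12, FN=1+1+2+1+2=7 → 32/51 = 0.6275
  6: TP=14, FP=3+4+2+1+2=12, FN=4+4+4+1+3=16 → 28/56 = 0.5000
  2: TP=28, FP=0+2+1+1+2=6, FN=3+2+0+1+1=7 → 56/69 = 0.8116
  9: TP=7, FP=1+4+2+3+1=11, FN=2+1+5+2+2=12 → 14/37 = 0.3784
Macro-F1 score = mean = (0.5116 + 0.6129 + 0.6275 + 0.5000 + 0.8116 + 0.3784) / 6 = 0.574

0.574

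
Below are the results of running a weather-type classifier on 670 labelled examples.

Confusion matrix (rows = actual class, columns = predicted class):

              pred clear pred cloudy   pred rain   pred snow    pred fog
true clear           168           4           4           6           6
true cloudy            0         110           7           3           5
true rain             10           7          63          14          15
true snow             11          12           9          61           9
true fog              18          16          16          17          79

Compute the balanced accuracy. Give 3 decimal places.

Balanced accuracy = mean of per-class recall.
  clear: recall = 168/188 = 0.8936
  cloudy: recall = 110/125 = 0.8800
  rain: recall = 63/109 = 0.5780
  snow: recall = 61/102 = 0.5980
  fog: recall = 79/146 = 0.5411
Mean = (0.8936 + 0.8800 + 0.5780 + 0.5980 + 0.5411) / 5 = 0.698

0.698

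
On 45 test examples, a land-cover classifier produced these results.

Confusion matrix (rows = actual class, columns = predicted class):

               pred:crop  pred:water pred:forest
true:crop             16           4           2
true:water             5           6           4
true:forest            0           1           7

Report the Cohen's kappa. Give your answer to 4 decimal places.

0.4436

Observed agreement pₒ = trace/N = 29/45 = 0.64444
Expected agreement pₑ = Σ (rowᵢ·colᵢ)/N² = (22·21 + 15·11 + 8·13)/45² = 0.36099
κ = (pₒ − pₑ)/(1 − pₑ) = (0.64444 − 0.36099)/(1 − 0.36099) = 0.4436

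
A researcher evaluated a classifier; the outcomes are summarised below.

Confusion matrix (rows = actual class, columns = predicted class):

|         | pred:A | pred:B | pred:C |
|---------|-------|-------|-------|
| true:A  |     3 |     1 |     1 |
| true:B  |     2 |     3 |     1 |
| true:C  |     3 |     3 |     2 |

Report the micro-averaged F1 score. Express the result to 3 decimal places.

0.421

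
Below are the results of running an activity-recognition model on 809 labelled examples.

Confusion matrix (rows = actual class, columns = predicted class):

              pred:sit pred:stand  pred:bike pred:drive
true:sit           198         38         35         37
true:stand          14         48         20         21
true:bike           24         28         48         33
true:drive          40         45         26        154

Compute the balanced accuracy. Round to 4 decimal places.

0.5127

Balanced accuracy = mean of per-class recall.
  sit: recall = 198/308 = 0.64286
  stand: recall = 48/103 = 0.46602
  bike: recall = 48/133 = 0.36090
  drive: recall = 154/265 = 0.58113
Mean = (0.64286 + 0.46602 + 0.36090 + 0.58113) / 4 = 0.5127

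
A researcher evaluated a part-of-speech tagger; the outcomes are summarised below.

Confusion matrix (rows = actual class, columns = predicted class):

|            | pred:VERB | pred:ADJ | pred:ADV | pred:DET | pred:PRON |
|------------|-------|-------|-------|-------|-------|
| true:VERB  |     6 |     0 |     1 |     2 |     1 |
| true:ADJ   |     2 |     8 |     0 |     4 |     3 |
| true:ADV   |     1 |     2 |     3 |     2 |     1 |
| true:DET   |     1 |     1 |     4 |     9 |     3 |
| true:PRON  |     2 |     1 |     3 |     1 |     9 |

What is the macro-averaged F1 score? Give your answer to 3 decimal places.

0.489

Per-class F1 score (2·TP/(2·TP+FP+FN)):
  VERB: TP=6, FP=2+1+1+2=6, FN=0+1+2+1=4 → 12/22 = 0.5455
  ADJ: TP=8, FP=0+2+1+1=4, FN=2+0+4+3=9 → 16/29 = 0.5517
  ADV: TP=3, FP=1+0+4+3=8, FN=1+2+2+1=6 → 6/20 = 0.3000
  DET: TP=9, FP=2+4+2+1=9, FN=1+1+4+3=9 → 18/36 = 0.5000
  PRON: TP=9, FP=1+3+1+3=8, FN=2+1+3+1=7 → 18/33 = 0.5455
Macro-F1 score = mean = (0.5455 + 0.5517 + 0.3000 + 0.5000 + 0.5455) / 5 = 0.489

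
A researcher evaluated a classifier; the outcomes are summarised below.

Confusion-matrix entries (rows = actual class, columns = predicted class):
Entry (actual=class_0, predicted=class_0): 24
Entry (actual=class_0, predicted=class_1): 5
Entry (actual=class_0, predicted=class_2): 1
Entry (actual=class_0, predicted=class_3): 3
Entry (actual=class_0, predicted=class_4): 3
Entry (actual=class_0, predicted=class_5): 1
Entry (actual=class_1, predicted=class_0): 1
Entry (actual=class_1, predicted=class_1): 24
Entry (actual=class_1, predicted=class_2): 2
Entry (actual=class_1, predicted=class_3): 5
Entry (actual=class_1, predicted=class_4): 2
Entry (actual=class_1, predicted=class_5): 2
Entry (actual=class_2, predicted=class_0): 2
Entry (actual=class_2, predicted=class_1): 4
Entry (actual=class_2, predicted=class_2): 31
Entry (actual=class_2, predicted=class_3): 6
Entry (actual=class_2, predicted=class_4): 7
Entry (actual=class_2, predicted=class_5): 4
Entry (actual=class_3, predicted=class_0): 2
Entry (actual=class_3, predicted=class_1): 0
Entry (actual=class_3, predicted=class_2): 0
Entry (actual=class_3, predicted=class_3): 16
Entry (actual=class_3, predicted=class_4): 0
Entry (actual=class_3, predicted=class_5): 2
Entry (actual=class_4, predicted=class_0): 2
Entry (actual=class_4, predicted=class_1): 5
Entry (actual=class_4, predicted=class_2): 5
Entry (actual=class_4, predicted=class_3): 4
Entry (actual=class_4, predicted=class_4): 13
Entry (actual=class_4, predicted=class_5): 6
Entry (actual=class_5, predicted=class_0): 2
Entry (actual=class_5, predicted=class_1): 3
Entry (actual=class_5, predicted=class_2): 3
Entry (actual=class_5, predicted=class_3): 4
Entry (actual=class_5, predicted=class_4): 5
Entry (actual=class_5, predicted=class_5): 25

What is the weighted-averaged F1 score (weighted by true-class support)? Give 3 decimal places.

0.595

Per-class F1 score (2·TP/(2·TP+FP+FN)):
  class_0: TP=24, FP=1+2+2+2+2=9, FN=5+1+3+3+1=13 → 48/70 = 0.6857
  class_1: TP=24, FP=5+4+0+5+3=17, FN=1+2+5+2+2=12 → 48/77 = 0.6234
  class_2: TP=31, FP=1+2+0+5+3=11, FN=2+4+6+7+4=23 → 62/96 = 0.6458
  class_3: TP=16, FP=3+5+6+4+4=22, FN=2+0+0+0+2=4 → 32/58 = 0.5517
  class_4: TP=13, FP=3+2+7+0+5=17, FN=2+5+5+4+6=22 → 26/65 = 0.4000
  class_5: TP=25, FP=1+2+4+2+6=15, FN=2+3+3+4+5=17 → 50/82 = 0.6098
Weighted-F1 score = Σ (supportᵢ/N)·F1 scoreᵢ with N=224: (37/224)·0.6857 + (36/224)·0.6234 + (54/224)·0.6458 + (20/224)·0.5517 + (35/224)·0.4000 + (42/224)·0.6098 = 0.595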